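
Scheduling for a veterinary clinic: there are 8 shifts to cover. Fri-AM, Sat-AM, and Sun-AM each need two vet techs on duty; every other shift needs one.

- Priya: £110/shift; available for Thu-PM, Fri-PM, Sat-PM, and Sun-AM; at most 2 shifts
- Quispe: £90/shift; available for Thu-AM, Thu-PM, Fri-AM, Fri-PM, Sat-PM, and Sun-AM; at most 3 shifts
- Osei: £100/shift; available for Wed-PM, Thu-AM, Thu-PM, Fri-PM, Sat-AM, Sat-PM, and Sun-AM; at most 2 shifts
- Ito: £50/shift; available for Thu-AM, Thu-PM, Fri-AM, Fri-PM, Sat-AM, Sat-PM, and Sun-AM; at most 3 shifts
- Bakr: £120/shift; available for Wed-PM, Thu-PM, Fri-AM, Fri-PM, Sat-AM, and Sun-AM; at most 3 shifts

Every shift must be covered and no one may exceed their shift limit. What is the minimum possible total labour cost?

£960

Picking the cheapest available vet tech for each shift independently would cost £730, but that ignores the shift limits.
An optimal schedule: Wed-PM→Osei, Thu-AM→Quispe, Thu-PM→Priya, Fri-AM→Quispe+Ito, Fri-PM→Quispe, Sat-AM→Osei+Ito, Sat-PM→Priya, Sun-AM→Ito+Bakr.
Total: 100 + 90 + 110 + 90 + 50 + 90 + 100 + 50 + 110 + 50 + 120 = £960.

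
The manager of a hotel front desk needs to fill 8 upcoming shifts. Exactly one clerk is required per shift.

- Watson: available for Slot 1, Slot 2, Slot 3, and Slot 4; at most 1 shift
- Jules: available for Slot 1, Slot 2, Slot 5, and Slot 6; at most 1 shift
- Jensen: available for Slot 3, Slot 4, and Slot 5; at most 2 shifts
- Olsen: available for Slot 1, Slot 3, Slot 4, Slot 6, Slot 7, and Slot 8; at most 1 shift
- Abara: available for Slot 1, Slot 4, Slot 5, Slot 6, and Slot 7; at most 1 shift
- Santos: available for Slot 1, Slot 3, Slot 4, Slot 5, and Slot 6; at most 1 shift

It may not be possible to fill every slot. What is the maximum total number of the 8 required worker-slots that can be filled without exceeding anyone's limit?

7

Total capacity across all clerks is 1+1+2+1+1+1 = 7, and 8 slots are needed, so at most 7 can be filled.
An assignment achieving 7: Slot 2→Watson, Slot 3→Jensen, Slot 4→Jensen, Slot 5→Jules, Slot 6→Santos, Slot 7→Abara, Slot 8→Olsen.
Loads: Watson 1/1, Jules 1/1, Jensen 2/2, Olsen 1/1, Abara 1/1, Santos 1/1.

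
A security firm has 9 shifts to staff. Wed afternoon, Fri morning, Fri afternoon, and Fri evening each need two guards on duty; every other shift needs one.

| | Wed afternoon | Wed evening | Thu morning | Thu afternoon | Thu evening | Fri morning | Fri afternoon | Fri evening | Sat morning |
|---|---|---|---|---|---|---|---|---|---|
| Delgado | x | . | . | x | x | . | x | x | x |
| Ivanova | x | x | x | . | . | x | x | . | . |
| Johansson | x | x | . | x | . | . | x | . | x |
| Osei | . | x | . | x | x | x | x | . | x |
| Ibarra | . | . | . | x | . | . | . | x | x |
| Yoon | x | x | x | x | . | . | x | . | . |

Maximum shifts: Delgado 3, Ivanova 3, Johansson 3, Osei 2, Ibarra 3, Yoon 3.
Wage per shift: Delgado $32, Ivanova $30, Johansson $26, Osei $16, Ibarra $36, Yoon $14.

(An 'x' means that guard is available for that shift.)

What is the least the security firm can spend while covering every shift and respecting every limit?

Fri morning can only be covered by Ivanova and Osei, so that assignment is forced.
Fri evening can only be covered by Delgado and Ibarra, so that assignment is forced.
Picking the cheapest available guard for each shift independently would cost $258, but that ignores the shift limits.
An optimal schedule: Wed afternoon→Johansson+Ivanova, Wed evening→Yoon, Thu morning→Yoon, Thu afternoon→Yoon, Thu evening→Osei, Fri morning→Osei+Ivanova, Fri afternoon→Johansson+Ivanova, Fri evening→Delgado+Ibarra, Sat morning→Johansson.
Total: 26 + 30 + 14 + 14 + 14 + 16 + 16 + 30 + 26 + 30 + 32 + 36 + 26 = $310.

$310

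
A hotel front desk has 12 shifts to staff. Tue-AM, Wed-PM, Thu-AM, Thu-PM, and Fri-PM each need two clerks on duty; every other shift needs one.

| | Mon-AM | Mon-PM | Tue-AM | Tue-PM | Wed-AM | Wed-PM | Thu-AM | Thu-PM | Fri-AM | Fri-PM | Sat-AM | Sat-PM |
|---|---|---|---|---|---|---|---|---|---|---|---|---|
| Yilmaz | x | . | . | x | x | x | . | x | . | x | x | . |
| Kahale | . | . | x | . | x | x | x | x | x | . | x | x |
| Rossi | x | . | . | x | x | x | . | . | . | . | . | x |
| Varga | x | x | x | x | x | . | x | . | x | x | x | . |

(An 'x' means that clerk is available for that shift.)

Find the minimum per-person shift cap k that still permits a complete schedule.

With 4 clerks and 17 worker-slots to fill, someone must work at least ⌈17/4⌉ = 5 shifts, so k ≥ 5.
k = 5 works: Mon-AM→Yilmaz, Mon-PM→Varga, Tue-AM→Kahale+Varga, Tue-PM→Yilmaz, Wed-AM→Rossi, Wed-PM→Yilmaz+Rossi, Thu-AM→Kahale+Varga, Thu-PM→Yilmaz+Kahale, Fri-AM→Kahale, Fri-PM→Yilmaz+Varga, Sat-AM→Varga, Sat-PM→Kahale.
Loads: Yilmaz 5, Kahale 5, Rossi 2, Varga 5 — all ≤ 5.

5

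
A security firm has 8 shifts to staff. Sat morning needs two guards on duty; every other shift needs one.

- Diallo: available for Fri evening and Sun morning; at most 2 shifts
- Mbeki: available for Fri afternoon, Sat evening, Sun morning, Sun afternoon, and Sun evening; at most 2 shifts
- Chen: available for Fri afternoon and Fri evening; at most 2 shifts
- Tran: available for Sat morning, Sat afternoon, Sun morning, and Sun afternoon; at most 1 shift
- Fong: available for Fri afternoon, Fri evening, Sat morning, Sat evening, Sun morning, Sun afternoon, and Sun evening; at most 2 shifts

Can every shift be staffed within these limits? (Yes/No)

No

Total capacity is 9 and 9 slots are needed, so capacity alone doesn't rule it out.
Shifts {Sat morning, Sat afternoon} need 3 worker-slots in total, but the guards available for any of those shifts (Tran and Fong) can supply at most 2 among them. So no valid schedule exists.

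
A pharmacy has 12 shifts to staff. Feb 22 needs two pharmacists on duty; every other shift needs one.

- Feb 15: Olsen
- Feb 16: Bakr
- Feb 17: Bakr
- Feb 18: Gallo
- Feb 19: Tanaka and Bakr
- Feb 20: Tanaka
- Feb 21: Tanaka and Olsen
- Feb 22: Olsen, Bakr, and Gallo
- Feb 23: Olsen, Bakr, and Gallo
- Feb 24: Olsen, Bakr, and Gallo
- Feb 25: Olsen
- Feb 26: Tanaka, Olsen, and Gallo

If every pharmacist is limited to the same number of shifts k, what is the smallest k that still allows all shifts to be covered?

4

With 4 pharmacists and 13 worker-slots to fill, someone must work at least ⌈13/4⌉ = 4 shifts, so k ≥ 4.
k = 4 works: Feb 15→Olsen, Feb 16→Bakr, Feb 17→Bakr, Feb 18→Gallo, Feb 19→Tanaka, Feb 20→Tanaka, Feb 21→Tanaka, Feb 22→Olsen+Bakr, Feb 23→Olsen, Feb 24→Bakr, Feb 25→Olsen, Feb 26→Tanaka.
Loads: Tanaka 4, Olsen 4, Bakr 4, Gallo 1 — all ≤ 4.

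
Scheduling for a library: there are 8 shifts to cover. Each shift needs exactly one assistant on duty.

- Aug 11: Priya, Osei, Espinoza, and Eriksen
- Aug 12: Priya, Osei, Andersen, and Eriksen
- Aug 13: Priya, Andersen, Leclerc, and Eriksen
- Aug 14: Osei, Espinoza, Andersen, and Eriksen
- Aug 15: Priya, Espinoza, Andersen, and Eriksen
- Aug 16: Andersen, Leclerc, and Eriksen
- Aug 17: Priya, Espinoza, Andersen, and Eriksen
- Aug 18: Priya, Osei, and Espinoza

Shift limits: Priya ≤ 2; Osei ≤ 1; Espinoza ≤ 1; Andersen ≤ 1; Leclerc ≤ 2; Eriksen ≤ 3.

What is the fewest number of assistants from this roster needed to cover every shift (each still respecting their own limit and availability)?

4

8 slots to fill and no one can take more than 3, so at least ⌈8/3⌉ = 3 assistants are needed.
Any 3 assistants together have capacity at most 3+2+2 = 7 < 8 slots, so 3 can never suffice.
Priya, Osei, Leclerc, and Eriksen alone can cover everything: Aug 11→Eriksen, Aug 12→Eriksen, Aug 13→Leclerc, Aug 14→Osei, Aug 15→Priya, Aug 16→Leclerc, Aug 17→Eriksen, Aug 18→Priya.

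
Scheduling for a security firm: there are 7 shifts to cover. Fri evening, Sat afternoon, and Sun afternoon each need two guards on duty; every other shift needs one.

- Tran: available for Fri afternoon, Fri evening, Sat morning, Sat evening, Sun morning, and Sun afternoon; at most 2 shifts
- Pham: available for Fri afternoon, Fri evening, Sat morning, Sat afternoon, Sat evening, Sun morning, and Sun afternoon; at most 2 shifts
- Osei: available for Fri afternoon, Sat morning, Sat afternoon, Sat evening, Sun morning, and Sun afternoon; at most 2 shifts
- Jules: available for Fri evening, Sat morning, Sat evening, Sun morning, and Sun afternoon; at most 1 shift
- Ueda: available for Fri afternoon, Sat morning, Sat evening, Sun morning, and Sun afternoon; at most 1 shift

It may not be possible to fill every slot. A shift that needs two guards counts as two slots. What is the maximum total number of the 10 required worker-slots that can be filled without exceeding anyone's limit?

Total capacity across all guards is 2+2+2+1+1 = 8, and 10 slots are needed, so at most 8 can be filled.
An assignment achieving 8: Fri afternoon→Tran, Fri evening→Tran+Pham, Sat morning→Osei, Sat afternoon→Pham+Osei, Sat evening→Jules, Sun morning→Ueda.
Loads: Tran 2/2, Pham 2/2, Osei 2/2, Jules 1/1, Ueda 1/1.

8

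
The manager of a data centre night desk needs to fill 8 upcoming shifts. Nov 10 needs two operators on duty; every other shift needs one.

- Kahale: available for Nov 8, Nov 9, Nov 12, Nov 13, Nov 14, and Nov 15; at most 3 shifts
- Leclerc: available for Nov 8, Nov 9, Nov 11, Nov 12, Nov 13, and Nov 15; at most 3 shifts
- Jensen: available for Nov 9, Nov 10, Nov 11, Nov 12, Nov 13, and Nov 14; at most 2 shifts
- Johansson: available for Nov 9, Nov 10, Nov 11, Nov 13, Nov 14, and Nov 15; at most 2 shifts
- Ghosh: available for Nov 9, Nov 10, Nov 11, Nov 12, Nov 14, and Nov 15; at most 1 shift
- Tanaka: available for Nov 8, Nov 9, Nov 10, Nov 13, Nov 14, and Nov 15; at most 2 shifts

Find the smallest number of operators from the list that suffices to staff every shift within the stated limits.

4

9 slots to fill and no one can take more than 3, so at least ⌈9/3⌉ = 3 operators are needed.
Any 3 operators together have capacity at most 3+3+2 = 8 < 9 slots, so 3 can never suffice.
Kahale, Leclerc, Jensen, and Johansson alone can cover everything: Nov 8→Kahale, Nov 9→Leclerc, Nov 10→Jensen+Johansson, Nov 11→Leclerc, Nov 12→Kahale, Nov 13→Jensen, Nov 14→Kahale, Nov 15→Leclerc.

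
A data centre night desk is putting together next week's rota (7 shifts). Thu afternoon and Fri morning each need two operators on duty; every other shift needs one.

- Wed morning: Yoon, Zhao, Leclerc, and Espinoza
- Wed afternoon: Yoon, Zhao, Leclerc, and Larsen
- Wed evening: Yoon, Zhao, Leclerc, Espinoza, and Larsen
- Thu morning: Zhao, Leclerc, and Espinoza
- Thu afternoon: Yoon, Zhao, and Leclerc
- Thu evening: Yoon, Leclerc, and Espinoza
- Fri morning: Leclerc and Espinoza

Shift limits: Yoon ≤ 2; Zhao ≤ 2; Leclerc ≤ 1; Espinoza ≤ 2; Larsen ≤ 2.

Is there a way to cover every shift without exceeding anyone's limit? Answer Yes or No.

Yes

Fri morning can only be covered by Leclerc and Espinoza, so that assignment is forced.
One valid schedule: Wed morning→Espinoza, Wed afternoon→Larsen, Wed evening→Larsen, Thu morning→Zhao, Thu afternoon→Yoon+Zhao, Thu evening→Yoon, Fri morning→Leclerc+Espinoza.
Loads: Yoon 2/2, Zhao 2/2, Leclerc 1/1, Espinoza 2/2, Larsen 2/2 — all within limits.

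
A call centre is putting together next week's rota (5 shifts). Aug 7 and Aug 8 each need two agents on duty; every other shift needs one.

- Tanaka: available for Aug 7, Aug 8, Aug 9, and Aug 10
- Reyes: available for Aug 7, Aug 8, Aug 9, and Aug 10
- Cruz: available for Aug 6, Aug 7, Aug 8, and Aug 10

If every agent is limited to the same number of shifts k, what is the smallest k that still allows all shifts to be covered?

3

With 3 agents and 7 worker-slots to fill, someone must work at least ⌈7/3⌉ = 3 shifts, so k ≥ 3.
k = 3 works: Aug 6→Cruz, Aug 7→Tanaka+Reyes, Aug 8→Tanaka+Reyes, Aug 9→Tanaka, Aug 10→Reyes.
Loads: Tanaka 3, Reyes 3, Cruz 1 — all ≤ 3.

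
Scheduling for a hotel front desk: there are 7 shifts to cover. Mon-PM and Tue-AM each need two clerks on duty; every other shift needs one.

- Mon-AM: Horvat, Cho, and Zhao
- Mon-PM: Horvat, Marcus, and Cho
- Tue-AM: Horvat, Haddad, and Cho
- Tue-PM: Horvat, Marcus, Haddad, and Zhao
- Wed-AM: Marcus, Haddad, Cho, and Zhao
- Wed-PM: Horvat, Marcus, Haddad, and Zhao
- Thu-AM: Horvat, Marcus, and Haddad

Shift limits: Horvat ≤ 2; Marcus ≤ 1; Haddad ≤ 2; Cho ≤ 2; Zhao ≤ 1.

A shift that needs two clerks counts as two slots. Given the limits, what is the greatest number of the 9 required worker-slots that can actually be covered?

8

Total capacity across all clerks is 2+1+2+2+1 = 8, and 9 slots are needed, so at most 8 can be filled.
An assignment achieving 8: Mon-AM→Horvat, Mon-PM→Horvat+Marcus, Tue-AM→Haddad+Cho, Tue-PM→Zhao, Wed-AM→Cho, Thu-AM→Haddad.
Loads: Horvat 2/2, Marcus 1/1, Haddad 2/2, Cho 2/2, Zhao 1/1.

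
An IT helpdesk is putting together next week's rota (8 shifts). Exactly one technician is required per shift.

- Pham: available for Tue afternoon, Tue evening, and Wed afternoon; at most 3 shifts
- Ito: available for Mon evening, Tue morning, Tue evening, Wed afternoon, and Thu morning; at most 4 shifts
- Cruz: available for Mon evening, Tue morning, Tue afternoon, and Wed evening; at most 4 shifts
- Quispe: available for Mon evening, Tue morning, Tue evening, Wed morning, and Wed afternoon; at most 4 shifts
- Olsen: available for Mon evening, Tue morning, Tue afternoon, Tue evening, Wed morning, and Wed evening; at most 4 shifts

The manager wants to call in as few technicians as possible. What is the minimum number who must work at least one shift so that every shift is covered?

8 slots to fill and no one can take more than 4, so at least ⌈8/4⌉ = 2 technicians are needed.
Ito and Olsen alone can cover everything: Mon evening→Ito, Tue morning→Ito, Tue afternoon→Olsen, Tue evening→Olsen, Wed morning→Olsen, Wed afternoon→Ito, Wed evening→Olsen, Thu morning→Ito.

2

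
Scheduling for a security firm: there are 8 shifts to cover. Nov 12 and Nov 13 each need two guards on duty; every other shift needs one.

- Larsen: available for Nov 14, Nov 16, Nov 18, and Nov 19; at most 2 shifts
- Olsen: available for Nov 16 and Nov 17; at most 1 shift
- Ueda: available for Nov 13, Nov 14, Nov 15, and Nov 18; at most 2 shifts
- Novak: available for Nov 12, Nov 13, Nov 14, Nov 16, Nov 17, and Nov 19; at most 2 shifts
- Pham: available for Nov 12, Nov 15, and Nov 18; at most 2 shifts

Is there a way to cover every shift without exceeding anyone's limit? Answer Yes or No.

Total capacity is 2+1+2+2+2 = 9 but 10 worker-slots are needed — infeasible.

No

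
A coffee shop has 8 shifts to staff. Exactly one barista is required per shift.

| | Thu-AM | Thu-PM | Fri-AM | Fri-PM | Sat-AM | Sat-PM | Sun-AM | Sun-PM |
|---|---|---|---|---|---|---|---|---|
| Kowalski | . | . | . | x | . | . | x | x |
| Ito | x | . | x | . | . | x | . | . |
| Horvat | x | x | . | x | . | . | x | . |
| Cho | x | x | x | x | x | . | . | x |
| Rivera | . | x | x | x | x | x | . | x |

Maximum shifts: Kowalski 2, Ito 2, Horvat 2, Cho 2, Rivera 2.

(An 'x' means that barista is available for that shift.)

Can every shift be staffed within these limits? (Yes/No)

Yes

One valid schedule: Thu-AM→Ito, Thu-PM→Horvat, Fri-AM→Cho, Fri-PM→Horvat, Sat-AM→Cho, Sat-PM→Ito, Sun-AM→Kowalski, Sun-PM→Kowalski.
Loads: Kowalski 2/2, Ito 2/2, Horvat 2/2, Cho 2/2, Rivera 0/2 — all within limits.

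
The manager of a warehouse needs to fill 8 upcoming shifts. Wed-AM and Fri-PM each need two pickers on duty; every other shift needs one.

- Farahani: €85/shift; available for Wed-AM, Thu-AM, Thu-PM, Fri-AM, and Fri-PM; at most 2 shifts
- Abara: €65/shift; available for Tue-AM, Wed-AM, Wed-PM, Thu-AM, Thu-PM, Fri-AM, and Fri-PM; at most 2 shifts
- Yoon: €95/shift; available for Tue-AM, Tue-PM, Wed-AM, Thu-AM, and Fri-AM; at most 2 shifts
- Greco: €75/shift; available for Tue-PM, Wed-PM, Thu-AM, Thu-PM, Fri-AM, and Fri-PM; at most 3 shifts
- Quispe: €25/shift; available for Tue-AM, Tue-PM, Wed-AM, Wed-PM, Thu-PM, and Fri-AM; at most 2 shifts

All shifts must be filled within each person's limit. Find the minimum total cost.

€670

Picking the cheapest available picker for each shift independently would cost €420, but that ignores the shift limits.
An optimal schedule: Tue-AM→Quispe, Tue-PM→Quispe, Wed-AM→Farahani+Yoon, Wed-PM→Abara, Thu-AM→Greco, Thu-PM→Greco, Fri-AM→Farahani, Fri-PM→Abara+Greco.
Total: 25 + 25 + 85 + 95 + 65 + 75 + 75 + 85 + 65 + 75 = €670.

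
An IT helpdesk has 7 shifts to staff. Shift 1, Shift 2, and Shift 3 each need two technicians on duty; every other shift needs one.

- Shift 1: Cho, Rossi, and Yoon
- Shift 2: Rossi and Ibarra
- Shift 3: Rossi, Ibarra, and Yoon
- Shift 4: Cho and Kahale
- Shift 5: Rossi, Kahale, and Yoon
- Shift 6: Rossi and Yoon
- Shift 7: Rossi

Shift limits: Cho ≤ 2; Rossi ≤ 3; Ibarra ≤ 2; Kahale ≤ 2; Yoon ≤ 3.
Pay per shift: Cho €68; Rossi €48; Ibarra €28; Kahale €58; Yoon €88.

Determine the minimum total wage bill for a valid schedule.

Shift 2 can only be covered by Rossi and Ibarra, so that assignment is forced.
Shift 7 can only be covered by Rossi, so that assignment is forced.
Picking the cheapest available technician for each shift independently would cost €470, but that ignores the shift limits.
An optimal schedule: Shift 1→Cho+Yoon, Shift 2→Ibarra+Rossi, Shift 3→Ibarra+Yoon, Shift 4→Kahale, Shift 5→Kahale, Shift 6→Rossi, Shift 7→Rossi.
Total: 68 + 88 + 28 + 48 + 28 + 88 + 58 + 58 + 48 + 48 = €560.

€560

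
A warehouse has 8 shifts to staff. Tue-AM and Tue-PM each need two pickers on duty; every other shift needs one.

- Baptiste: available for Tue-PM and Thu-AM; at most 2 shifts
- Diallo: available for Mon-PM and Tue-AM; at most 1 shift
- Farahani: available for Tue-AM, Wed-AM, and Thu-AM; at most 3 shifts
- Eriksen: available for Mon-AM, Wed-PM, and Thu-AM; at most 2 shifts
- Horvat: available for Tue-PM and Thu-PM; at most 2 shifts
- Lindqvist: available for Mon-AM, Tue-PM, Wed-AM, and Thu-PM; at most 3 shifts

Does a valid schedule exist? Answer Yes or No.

Total capacity is 13 and 10 slots are needed, so capacity alone doesn't rule it out.
Shifts {Mon-PM, Tue-AM} need 3 worker-slots in total, but the pickers available for any of those shifts (Diallo and Farahani) can supply at most 2 among them. So no valid schedule exists.

No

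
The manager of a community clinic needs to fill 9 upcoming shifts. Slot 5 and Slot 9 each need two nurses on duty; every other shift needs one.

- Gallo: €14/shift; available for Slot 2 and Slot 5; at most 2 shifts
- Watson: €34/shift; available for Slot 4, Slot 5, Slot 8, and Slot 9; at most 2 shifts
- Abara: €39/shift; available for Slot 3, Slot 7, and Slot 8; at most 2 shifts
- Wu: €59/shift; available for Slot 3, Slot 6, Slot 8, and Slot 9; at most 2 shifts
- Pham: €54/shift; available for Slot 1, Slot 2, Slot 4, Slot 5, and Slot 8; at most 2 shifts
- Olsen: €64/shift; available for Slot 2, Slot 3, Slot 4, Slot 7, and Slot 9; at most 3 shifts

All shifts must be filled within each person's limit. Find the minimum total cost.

Slot 1 can only be covered by Pham, so that assignment is forced.
Slot 6 can only be covered by Wu, so that assignment is forced.
Picking the cheapest available nurse for each shift independently would cost €414, but that ignores the shift limits.
An optimal schedule: Slot 1→Pham, Slot 2→Gallo, Slot 3→Abara, Slot 4→Watson, Slot 5→Gallo+Watson, Slot 6→Wu, Slot 7→Abara, Slot 8→Pham, Slot 9→Wu+Olsen.
Total: 54 + 14 + 39 + 34 + 14 + 34 + 59 + 39 + 54 + 59 + 64 = €464.

€464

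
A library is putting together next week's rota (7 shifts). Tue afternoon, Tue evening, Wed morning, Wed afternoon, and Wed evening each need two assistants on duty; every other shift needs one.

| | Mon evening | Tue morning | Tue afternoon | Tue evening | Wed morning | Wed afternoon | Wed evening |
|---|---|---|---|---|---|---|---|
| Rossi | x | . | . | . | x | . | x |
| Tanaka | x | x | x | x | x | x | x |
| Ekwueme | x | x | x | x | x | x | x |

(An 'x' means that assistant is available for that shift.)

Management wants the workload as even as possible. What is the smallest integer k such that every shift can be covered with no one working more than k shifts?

With 3 assistants and 12 worker-slots to fill, someone must work at least ⌈12/3⌉ = 4 shifts, so k ≥ 4.
k = 4 is infeasible (exhaustive check).
k = 5 works: Mon evening→Rossi, Tue morning→Tanaka, Tue afternoon→Tanaka+Ekwueme, Tue evening→Tanaka+Ekwueme, Wed morning→Rossi+Tanaka, Wed afternoon→Tanaka+Ekwueme, Wed evening→Rossi+Ekwueme.
Loads: Rossi 3, Tanaka 5, Ekwueme 4 — all ≤ 5.

5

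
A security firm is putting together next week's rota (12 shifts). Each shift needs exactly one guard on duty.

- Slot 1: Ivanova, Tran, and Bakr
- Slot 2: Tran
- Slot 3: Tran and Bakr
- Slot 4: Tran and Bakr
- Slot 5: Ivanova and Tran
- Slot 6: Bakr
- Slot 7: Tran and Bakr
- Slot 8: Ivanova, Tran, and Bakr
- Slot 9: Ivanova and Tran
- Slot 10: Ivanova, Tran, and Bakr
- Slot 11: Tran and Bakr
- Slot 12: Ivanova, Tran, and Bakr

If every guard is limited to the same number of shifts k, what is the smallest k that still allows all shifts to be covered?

With 3 guards and 12 worker-slots to fill, someone must work at least ⌈12/3⌉ = 4 shifts, so k ≥ 4.
k = 4 works: Slot 1→Ivanova, Slot 2→Tran, Slot 3→Tran, Slot 4→Tran, Slot 5→Ivanova, Slot 6→Bakr, Slot 7→Tran, Slot 8→Ivanova, Slot 9→Ivanova, Slot 10→Bakr, Slot 11→Bakr, Slot 12→Bakr.
Loads: Ivanova 4, Tran 4, Bakr 4 — all ≤ 4.

4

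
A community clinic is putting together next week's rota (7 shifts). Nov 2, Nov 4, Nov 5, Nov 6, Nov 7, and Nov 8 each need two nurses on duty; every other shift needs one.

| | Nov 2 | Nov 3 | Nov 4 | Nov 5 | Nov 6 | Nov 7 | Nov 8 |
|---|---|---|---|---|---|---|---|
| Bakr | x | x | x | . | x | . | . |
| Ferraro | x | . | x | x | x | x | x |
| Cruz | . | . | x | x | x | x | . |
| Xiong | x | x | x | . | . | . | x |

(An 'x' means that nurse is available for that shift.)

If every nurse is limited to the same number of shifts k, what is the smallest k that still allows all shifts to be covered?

4

With 4 nurses and 13 worker-slots to fill, someone must work at least ⌈13/4⌉ = 4 shifts, so k ≥ 4.
k = 4 works: Nov 2→Bakr+Ferraro, Nov 3→Bakr, Nov 4→Bakr+Cruz, Nov 5→Ferraro+Cruz, Nov 6→Bakr+Cruz, Nov 7→Ferraro+Cruz, Nov 8→Ferraro+Xiong.
Loads: Bakr 4, Ferraro 4, Cruz 4, Xiong 1 — all ≤ 4.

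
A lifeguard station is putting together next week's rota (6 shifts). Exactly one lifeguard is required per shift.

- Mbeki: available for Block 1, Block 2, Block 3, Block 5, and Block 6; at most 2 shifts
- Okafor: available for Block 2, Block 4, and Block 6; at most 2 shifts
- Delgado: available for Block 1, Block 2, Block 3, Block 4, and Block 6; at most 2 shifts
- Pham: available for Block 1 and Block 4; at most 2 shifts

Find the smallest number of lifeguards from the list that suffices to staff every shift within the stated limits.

6 slots to fill and no one can take more than 2, so at least ⌈6/2⌉ = 3 lifeguards are needed.
Mbeki, Okafor, and Delgado alone can cover everything: Block 1→Mbeki, Block 2→Okafor, Block 3→Delgado, Block 4→Okafor, Block 5→Mbeki, Block 6→Delgado.

3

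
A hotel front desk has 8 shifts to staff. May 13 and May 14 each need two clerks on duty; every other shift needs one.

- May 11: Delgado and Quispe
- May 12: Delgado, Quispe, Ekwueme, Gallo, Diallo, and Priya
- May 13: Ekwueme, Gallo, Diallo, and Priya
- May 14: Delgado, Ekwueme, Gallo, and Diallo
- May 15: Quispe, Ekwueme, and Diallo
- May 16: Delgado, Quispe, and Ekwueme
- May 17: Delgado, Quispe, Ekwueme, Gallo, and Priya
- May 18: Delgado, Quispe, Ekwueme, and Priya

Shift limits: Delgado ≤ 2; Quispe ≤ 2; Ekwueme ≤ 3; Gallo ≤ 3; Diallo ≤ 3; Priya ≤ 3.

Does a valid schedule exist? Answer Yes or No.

Yes

One valid schedule: May 11→Delgado, May 12→Ekwueme, May 13→Ekwueme+Gallo, May 14→Gallo+Diallo, May 15→Quispe, May 16→Delgado, May 17→Ekwueme, May 18→Quispe.
Loads: Delgado 2/2, Quispe 2/2, Ekwueme 3/3, Gallo 2/3, Diallo 1/3, Priya 0/3 — all within limits.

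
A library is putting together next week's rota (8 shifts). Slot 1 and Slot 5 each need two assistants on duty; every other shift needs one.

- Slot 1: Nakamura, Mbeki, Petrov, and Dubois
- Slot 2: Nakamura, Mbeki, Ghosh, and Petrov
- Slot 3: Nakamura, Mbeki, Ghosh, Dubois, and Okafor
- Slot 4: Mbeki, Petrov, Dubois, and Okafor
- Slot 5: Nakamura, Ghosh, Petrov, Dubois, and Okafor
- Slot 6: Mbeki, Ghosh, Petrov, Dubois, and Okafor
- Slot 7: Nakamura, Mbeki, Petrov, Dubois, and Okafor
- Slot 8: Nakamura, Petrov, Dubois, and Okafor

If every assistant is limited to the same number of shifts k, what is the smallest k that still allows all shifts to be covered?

With 6 assistants and 10 worker-slots to fill, someone must work at least ⌈10/6⌉ = 2 shifts, so k ≥ 2.
k = 2 works: Slot 1→Petrov+Dubois, Slot 2→Nakamura, Slot 3→Mbeki, Slot 4→Mbeki, Slot 5→Ghosh+Dubois, Slot 6→Ghosh, Slot 7→Petrov, Slot 8→Nakamura.
Loads: Nakamura 2, Mbeki 2, Ghosh 2, Petrov 2, Dubois 2, Okafor 0 — all ≤ 2.

2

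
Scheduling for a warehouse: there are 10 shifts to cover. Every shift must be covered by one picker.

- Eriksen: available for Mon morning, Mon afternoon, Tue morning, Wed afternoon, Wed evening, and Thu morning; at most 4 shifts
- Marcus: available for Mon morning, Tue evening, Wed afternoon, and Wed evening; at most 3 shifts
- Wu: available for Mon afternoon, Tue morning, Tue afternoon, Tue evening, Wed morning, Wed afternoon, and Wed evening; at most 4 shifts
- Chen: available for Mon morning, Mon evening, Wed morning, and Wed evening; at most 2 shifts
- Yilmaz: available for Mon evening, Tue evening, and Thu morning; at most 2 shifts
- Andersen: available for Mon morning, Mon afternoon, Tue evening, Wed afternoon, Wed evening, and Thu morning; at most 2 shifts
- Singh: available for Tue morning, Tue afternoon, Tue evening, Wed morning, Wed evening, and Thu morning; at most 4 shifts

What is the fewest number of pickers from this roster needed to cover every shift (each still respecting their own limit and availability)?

10 slots to fill and no one can take more than 4, so at least ⌈10/4⌉ = 3 pickers are needed.
Eriksen, Wu, and Chen alone can cover everything: Mon morning→Eriksen, Mon afternoon→Eriksen, Mon evening→Chen, Tue morning→Eriksen, Tue afternoon→Wu, Tue evening→Wu, Wed morning→Wu, Wed afternoon→Wu, Wed evening→Chen, Thu morning→Eriksen.

3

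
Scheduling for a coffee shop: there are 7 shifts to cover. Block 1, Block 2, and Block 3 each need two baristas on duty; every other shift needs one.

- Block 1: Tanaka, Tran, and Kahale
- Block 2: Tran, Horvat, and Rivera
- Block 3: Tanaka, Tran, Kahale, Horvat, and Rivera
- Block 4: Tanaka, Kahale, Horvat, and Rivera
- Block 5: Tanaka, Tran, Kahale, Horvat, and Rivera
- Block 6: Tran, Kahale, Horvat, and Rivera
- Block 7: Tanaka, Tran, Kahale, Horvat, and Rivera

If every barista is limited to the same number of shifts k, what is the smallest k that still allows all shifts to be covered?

2

With 5 baristas and 10 worker-slots to fill, someone must work at least ⌈10/5⌉ = 2 shifts, so k ≥ 2.
k = 2 works: Block 1→Tanaka+Tran, Block 2→Tran+Horvat, Block 3→Horvat+Rivera, Block 4→Tanaka, Block 5→Kahale, Block 6→Kahale, Block 7→Rivera.
Loads: Tanaka 2, Tran 2, Kahale 2, Horvat 2, Rivera 2 — all ≤ 2.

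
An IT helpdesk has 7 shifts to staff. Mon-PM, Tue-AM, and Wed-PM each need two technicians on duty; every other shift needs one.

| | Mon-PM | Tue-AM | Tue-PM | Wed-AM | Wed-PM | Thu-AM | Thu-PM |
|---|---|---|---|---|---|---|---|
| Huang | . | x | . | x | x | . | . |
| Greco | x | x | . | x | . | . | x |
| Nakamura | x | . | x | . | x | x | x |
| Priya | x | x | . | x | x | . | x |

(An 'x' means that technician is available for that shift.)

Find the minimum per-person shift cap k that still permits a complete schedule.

With 4 technicians and 10 worker-slots to fill, someone must work at least ⌈10/4⌉ = 3 shifts, so k ≥ 3.
k = 3 works: Mon-PM→Greco+Nakamura, Tue-AM→Huang+Greco, Tue-PM→Nakamura, Wed-AM→Huang, Wed-PM→Huang+Priya, Thu-AM→Nakamura, Thu-PM→Greco.
Loads: Huang 3, Greco 3, Nakamura 3, Priya 1 — all ≤ 3.

3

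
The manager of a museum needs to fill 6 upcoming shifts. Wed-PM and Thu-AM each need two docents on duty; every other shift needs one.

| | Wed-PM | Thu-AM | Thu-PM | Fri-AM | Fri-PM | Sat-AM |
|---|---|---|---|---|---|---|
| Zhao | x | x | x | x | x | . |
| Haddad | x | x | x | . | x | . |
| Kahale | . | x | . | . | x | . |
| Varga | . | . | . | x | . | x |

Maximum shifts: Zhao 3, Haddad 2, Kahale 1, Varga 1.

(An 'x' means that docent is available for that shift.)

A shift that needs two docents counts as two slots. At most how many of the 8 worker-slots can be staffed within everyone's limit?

7

Total capacity across all docents is 3+2+1+1 = 7, and 8 slots are needed, so at most 7 can be filled.
An assignment achieving 7: Wed-PM→Zhao+Haddad, Thu-AM→Haddad+Kahale, Thu-PM→Zhao, Fri-AM→Zhao, Sat-AM→Varga.
Loads: Zhao 3/3, Haddad 2/2, Kahale 1/1, Varga 1/1.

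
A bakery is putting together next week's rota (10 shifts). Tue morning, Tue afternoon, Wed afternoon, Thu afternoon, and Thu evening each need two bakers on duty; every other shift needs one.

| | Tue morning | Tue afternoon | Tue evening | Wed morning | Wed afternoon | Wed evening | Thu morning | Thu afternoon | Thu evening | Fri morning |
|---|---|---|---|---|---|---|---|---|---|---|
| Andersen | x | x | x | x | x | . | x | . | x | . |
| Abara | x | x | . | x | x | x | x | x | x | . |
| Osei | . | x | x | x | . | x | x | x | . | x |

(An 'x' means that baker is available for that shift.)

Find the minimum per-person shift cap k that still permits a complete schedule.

5

With 3 bakers and 15 worker-slots to fill, someone must work at least ⌈15/3⌉ = 5 shifts, so k ≥ 5.
k = 5 works: Tue morning→Andersen+Abara, Tue afternoon→Andersen+Osei, Tue evening→Andersen, Wed morning→Osei, Wed afternoon→Andersen+Abara, Wed evening→Abara, Thu morning→Osei, Thu afternoon→Abara+Osei, Thu evening→Andersen+Abara, Fri morning→Osei.
Loads: Andersen 5, Abara 5, Osei 5 — all ≤ 5.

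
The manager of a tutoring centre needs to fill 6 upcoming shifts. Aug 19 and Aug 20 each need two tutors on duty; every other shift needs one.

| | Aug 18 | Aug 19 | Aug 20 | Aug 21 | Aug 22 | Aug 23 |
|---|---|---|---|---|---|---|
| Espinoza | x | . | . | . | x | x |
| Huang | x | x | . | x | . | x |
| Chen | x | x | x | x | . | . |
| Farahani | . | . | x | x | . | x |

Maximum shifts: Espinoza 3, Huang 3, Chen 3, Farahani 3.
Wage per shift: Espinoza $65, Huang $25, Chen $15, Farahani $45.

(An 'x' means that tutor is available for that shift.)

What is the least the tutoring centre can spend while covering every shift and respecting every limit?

Aug 19 can only be covered by Huang and Chen, so that assignment is forced.
Aug 20 can only be covered by Chen and Farahani, so that assignment is forced.
Aug 22 can only be covered by Espinoza, so that assignment is forced.
Picking the cheapest available tutor for each shift independently would cost $220, but that ignores the shift limits.
An optimal schedule: Aug 18→Chen, Aug 19→Chen+Huang, Aug 20→Chen+Farahani, Aug 21→Huang, Aug 22→Espinoza, Aug 23→Huang.
Total: 15 + 15 + 25 + 15 + 45 + 25 + 65 + 25 = $230.

$230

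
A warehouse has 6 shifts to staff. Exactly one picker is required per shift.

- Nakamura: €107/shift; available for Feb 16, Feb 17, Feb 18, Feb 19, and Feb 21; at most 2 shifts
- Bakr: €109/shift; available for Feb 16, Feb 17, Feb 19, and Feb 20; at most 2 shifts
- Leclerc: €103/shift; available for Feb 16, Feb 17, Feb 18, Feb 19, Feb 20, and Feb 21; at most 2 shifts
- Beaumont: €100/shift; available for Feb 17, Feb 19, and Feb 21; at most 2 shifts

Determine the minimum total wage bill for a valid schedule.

€620

Picking the cheapest available picker for each shift independently would cost €609, but that ignores the shift limits.
An optimal schedule: Feb 16→Nakamura, Feb 17→Beaumont, Feb 18→Leclerc, Feb 19→Nakamura, Feb 20→Leclerc, Feb 21→Beaumont.
Total: 107 + 100 + 103 + 107 + 103 + 100 = €620.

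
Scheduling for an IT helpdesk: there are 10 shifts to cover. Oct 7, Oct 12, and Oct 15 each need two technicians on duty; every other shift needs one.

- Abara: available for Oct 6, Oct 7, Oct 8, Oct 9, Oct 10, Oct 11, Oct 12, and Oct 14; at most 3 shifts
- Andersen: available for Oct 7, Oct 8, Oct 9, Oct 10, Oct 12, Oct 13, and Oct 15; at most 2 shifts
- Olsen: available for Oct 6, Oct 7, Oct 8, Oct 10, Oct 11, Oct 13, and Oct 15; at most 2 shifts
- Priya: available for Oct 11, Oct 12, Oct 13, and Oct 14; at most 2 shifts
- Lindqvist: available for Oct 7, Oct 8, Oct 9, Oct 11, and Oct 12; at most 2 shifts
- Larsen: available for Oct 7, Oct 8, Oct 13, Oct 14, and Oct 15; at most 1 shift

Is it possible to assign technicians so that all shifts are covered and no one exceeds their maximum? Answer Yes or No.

No

Total capacity is 3+2+2+2+2+1 = 12 but 13 worker-slots are needed — infeasible.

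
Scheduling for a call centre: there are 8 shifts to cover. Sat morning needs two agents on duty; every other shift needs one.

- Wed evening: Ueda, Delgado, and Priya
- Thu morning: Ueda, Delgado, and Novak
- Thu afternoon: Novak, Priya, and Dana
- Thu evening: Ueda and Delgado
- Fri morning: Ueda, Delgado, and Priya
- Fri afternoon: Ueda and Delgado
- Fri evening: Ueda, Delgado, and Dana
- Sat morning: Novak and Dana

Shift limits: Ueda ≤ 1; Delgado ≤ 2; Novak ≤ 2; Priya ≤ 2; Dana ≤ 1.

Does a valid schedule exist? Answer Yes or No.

No

Total capacity is 1+2+2+2+1 = 8 but 9 worker-slots are needed — infeasible.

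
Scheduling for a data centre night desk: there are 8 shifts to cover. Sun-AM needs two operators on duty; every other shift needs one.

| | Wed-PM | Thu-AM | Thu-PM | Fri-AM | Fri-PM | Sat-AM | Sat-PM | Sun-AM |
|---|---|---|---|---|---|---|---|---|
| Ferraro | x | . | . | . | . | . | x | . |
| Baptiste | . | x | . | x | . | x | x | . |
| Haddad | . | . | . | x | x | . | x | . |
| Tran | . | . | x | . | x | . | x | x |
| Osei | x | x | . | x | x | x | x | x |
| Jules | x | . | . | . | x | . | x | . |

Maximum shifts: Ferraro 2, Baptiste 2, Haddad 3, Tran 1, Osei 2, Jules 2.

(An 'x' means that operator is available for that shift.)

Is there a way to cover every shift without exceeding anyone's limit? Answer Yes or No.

No

Total capacity is 12 and 9 slots are needed, so capacity alone doesn't rule it out.
Shifts {Thu-PM, Sun-AM} need 3 worker-slots in total, but the operators available for any of those shifts (Tran and Osei) can supply at most 2 among them. So no valid schedule exists.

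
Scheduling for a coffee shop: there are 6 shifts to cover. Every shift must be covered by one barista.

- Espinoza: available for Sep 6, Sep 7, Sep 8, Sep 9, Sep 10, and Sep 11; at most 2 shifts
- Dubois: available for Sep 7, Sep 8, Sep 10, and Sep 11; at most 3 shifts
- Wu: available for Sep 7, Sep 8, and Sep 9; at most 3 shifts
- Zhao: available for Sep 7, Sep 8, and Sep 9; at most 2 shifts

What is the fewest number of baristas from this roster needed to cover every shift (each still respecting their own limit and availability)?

6 slots to fill and no one can take more than 3, so at least ⌈6/3⌉ = 2 baristas are needed.
No set of 2 baristas can cover every shift (each such set leaves at least one shift with no one available or exceeds a cap).
Espinoza, Dubois, and Wu alone can cover everything: Sep 6→Espinoza, Sep 7→Dubois, Sep 8→Wu, Sep 9→Espinoza, Sep 10→Dubois, Sep 11→Dubois.

3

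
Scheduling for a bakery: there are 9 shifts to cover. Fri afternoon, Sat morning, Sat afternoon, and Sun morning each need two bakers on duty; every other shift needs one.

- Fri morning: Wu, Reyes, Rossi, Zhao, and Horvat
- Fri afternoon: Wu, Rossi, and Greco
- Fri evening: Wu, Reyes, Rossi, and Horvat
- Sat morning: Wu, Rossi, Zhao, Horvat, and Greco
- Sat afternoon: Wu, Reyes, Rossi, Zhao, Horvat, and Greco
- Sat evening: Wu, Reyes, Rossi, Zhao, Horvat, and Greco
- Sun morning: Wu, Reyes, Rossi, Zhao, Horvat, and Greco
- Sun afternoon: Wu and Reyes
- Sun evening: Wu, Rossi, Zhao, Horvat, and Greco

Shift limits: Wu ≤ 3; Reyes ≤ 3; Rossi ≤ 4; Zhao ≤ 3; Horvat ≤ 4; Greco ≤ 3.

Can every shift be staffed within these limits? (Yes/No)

One valid schedule: Fri morning→Reyes, Fri afternoon→Wu+Rossi, Fri evening→Wu, Sat morning→Rossi+Zhao, Sat afternoon→Reyes+Rossi, Sat evening→Reyes, Sun morning→Zhao+Horvat, Sun afternoon→Wu, Sun evening→Rossi.
Loads: Wu 3/3, Reyes 3/3, Rossi 4/4, Zhao 2/3, Horvat 1/4, Greco 0/3 — all within limits.

Yes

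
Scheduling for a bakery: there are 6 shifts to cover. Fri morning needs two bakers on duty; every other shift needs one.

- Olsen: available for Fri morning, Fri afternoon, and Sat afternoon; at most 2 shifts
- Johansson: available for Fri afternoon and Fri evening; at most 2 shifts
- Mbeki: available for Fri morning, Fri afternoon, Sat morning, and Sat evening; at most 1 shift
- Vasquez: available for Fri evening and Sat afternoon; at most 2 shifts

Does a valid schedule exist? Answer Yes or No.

No

Total capacity is 7 and 7 slots are needed, so capacity alone doesn't rule it out.
Shifts {Fri morning, Sat morning} need 3 worker-slots in total, but the bakers available for any of those shifts (Olsen and Mbeki) can supply at most 2 among them. So no valid schedule exists.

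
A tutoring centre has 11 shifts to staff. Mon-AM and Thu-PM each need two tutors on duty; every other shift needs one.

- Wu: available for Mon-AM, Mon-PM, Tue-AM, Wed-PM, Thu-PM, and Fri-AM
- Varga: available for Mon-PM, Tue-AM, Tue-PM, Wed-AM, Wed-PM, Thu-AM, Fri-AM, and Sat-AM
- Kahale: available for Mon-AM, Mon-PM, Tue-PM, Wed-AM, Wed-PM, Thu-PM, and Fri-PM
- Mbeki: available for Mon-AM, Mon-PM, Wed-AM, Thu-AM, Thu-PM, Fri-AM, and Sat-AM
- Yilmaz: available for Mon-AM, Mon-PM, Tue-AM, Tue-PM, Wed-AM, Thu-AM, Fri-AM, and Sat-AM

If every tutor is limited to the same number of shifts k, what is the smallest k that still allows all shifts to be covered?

With 5 tutors and 13 worker-slots to fill, someone must work at least ⌈13/5⌉ = 3 shifts, so k ≥ 3.
k = 3 works: Mon-AM→Mbeki+Yilmaz, Mon-PM→Mbeki, Tue-AM→Wu, Tue-PM→Varga, Wed-AM→Kahale, Wed-PM→Wu, Thu-AM→Varga, Thu-PM→Wu+Kahale, Fri-AM→Mbeki, Fri-PM→Kahale, Sat-AM→Varga.
Loads: Wu 3, Varga 3, Kahale 3, Mbeki 3, Yilmaz 1 — all ≤ 3.

3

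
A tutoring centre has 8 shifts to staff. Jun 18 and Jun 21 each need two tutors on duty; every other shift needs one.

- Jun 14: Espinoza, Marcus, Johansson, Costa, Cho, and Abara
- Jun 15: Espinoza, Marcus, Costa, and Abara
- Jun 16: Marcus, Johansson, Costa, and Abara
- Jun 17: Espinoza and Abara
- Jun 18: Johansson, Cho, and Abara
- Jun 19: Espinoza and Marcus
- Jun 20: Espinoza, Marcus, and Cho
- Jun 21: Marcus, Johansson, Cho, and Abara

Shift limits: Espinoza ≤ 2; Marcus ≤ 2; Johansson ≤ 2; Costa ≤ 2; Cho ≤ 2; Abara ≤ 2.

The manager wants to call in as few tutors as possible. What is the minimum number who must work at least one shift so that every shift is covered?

10 slots to fill and no one can take more than 2, so at least ⌈10/2⌉ = 5 tutors are needed.
Espinoza, Marcus, Johansson, Costa, and Cho alone can cover everything: Jun 14→Costa, Jun 15→Marcus, Jun 16→Costa, Jun 17→Espinoza, Jun 18→Johansson+Cho, Jun 19→Espinoza, Jun 20→Marcus, Jun 21→Johansson+Cho.

5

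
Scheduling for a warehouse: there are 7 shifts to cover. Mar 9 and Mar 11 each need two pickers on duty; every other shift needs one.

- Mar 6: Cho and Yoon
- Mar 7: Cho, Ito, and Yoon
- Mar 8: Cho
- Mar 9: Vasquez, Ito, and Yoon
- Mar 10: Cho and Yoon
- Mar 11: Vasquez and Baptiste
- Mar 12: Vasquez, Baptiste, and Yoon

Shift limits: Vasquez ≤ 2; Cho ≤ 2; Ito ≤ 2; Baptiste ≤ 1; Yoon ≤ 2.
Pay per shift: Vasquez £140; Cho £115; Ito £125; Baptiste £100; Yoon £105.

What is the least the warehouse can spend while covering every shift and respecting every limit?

£1070

Mar 8 can only be covered by Cho, so that assignment is forced.
Mar 11 can only be covered by Vasquez and Baptiste, so that assignment is forced.
Picking the cheapest available picker for each shift independently would cost £1000, but that ignores the shift limits.
An optimal schedule: Mar 6→Cho, Mar 7→Ito, Mar 8→Cho, Mar 9→Vasquez+Ito, Mar 10→Yoon, Mar 11→Vasquez+Baptiste, Mar 12→Yoon.
Total: 115 + 125 + 115 + 140 + 125 + 105 + 140 + 100 + 105 = £1070.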